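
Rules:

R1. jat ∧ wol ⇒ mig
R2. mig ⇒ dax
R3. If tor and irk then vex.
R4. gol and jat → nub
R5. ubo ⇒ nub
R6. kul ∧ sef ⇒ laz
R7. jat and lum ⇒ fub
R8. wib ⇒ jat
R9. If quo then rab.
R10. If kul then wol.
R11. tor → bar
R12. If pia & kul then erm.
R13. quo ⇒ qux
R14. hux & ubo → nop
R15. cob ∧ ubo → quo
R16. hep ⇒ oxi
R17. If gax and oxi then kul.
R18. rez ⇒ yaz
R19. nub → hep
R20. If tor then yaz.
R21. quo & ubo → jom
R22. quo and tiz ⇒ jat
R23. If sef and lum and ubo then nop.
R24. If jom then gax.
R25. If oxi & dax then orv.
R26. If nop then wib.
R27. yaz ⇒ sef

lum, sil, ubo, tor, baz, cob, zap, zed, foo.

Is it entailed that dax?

nub  (by R5: ubo)
quo  (by R15: cob, ubo)
hep  (by R19: nub)
yaz  (by R20: tor)
jom  (by R21: quo, ubo)
gax  (by R24: jom)
sef  (by R27: yaz)
oxi  (by R16: hep)
kul  (by R17: gax, oxi)
nop  (by R23: sef, lum, ubo)
wib  (by R26: nop)
jat  (by R8: wib)
wol  (by R10: kul)
mig  (by R1: jat, wol)
dax  (by R2: mig)

Yes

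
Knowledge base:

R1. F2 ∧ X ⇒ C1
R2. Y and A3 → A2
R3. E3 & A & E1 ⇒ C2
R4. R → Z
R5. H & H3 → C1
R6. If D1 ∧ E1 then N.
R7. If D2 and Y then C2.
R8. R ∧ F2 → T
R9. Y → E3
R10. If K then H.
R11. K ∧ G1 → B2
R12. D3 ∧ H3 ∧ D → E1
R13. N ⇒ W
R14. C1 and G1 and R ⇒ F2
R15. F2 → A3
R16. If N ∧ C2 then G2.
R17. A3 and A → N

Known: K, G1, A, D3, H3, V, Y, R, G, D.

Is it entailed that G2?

E3  (by R9: Y)
H  (by R10: K)
E1  (by R12: D3, H3, D)
C2  (by R3: E3, A, E1)
C1  (by R5: H, H3)
F2  (by R14: C1, G1, R)
A3  (by R15: F2)
N  (by R17: A3, A)
G2  (by R16: N, C2)

Yes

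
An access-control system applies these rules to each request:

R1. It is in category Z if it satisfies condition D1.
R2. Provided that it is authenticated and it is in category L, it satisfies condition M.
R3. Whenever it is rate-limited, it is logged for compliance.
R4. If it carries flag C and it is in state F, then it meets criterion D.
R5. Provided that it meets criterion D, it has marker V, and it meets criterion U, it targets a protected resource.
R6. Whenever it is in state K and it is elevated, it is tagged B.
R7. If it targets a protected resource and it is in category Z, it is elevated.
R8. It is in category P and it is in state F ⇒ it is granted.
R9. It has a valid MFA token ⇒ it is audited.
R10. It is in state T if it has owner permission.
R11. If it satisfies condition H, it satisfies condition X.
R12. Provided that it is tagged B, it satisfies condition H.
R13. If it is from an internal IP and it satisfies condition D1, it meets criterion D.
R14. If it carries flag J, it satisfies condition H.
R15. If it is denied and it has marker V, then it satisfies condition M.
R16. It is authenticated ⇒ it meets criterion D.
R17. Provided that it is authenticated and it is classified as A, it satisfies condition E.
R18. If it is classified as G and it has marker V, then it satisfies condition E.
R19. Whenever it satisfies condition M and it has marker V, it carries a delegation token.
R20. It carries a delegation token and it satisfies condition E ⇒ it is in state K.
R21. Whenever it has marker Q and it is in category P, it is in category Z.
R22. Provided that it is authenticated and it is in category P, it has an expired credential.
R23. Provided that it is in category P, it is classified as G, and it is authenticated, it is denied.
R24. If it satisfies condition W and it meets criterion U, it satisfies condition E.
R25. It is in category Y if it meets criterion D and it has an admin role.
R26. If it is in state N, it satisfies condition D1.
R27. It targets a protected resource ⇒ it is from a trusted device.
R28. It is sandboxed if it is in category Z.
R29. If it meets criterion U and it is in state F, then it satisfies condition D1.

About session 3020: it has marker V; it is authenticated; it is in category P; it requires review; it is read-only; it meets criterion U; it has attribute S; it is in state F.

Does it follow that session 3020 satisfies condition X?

Forward chaining from the given facts derives: is granted, meets criterion D, has an expired credential, satisfies condition D1, is in category Z, targets a protected resource, is elevated, is from a trusted device, is sandboxed.
The only rule concluding "it satisfies condition X" is R11, which needs "it satisfies condition H"; that is never established.

No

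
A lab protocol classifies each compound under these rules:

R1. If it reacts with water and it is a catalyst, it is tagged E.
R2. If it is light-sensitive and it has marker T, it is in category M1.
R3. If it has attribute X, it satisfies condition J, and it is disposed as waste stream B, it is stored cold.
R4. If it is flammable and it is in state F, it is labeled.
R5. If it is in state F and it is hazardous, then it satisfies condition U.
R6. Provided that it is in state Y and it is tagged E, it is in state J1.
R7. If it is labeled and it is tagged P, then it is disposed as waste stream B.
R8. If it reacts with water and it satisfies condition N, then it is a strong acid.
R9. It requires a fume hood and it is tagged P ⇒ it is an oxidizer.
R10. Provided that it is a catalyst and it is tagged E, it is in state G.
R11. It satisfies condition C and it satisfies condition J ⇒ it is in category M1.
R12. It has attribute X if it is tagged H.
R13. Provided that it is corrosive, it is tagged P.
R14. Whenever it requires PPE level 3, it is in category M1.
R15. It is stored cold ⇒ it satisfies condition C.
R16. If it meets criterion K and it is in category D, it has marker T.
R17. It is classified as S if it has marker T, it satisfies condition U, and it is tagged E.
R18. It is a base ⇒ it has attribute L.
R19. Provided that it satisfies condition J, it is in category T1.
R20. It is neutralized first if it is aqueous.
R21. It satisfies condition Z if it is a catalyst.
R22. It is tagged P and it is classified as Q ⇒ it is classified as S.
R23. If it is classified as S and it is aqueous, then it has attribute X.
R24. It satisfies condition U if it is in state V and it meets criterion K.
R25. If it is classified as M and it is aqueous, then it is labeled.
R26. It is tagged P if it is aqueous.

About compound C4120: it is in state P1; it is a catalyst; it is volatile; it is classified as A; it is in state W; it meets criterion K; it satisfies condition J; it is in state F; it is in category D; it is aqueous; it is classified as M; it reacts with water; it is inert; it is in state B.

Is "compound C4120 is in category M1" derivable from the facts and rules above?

Forward chaining from the given facts derives: is tagged E, is in state G, has marker T, is in category T1, is neutralized first, satisfies condition Z, is labeled, is tagged P, is disposed as waste stream B.
Rules concluding "it is in category M1": R2 needs "it is light-sensitive"; R11 needs "it satisfies condition C"; R14 needs "it requires PPE level 3" — none of these are established.

No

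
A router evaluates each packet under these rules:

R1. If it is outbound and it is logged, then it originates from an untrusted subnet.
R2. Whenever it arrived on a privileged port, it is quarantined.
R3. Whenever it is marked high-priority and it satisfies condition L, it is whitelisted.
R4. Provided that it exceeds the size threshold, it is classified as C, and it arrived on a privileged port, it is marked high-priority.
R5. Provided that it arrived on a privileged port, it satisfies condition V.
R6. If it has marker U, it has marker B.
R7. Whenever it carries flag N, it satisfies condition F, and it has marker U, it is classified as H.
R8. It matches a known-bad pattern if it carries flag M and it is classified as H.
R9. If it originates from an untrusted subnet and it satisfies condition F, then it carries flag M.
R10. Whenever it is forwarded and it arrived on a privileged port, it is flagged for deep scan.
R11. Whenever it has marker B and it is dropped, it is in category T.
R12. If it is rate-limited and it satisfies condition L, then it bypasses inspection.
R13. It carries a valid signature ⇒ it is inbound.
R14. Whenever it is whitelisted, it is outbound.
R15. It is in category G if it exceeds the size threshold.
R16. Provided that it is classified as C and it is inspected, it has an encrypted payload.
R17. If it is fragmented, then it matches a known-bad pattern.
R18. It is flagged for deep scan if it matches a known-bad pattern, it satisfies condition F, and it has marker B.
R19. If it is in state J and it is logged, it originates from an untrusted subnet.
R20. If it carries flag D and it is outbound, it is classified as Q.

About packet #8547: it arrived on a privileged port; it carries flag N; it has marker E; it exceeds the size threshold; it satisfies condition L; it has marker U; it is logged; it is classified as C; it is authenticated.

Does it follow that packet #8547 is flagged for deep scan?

No

Forward chaining from the given facts derives: is quarantined, is marked high-priority, satisfies condition V, has marker B, is in category G, is whitelisted, is outbound, originates from an untrusted subnet.
Rules concluding "it is flagged for deep scan": R10 needs "it is forwarded"; R18 needs "it matches a known-bad pattern" — none of these are established.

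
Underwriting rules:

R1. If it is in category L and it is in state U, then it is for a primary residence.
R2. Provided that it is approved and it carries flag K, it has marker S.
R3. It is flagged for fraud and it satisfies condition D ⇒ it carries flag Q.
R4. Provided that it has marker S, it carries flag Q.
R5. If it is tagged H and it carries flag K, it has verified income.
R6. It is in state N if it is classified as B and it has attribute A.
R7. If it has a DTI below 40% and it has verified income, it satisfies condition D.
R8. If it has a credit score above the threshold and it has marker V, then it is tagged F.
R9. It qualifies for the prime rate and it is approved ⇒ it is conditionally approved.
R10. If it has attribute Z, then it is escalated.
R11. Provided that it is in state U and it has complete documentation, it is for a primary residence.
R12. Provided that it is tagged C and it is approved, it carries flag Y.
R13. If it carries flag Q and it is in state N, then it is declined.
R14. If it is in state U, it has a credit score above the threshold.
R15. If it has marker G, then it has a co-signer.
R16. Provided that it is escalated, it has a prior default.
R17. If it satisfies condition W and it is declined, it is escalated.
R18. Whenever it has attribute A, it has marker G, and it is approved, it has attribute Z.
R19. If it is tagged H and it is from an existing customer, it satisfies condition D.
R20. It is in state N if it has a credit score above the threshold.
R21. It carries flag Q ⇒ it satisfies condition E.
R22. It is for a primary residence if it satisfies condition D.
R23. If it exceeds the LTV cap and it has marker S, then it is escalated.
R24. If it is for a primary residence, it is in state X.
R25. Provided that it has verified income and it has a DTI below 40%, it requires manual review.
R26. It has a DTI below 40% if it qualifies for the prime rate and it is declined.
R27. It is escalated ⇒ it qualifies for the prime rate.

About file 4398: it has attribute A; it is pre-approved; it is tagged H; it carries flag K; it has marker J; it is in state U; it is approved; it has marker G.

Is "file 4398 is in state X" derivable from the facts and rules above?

Yes

By R2 (it is approved, it carries flag K): it has marker S.
By R4 (it has marker S): it carries flag Q.
By R5 (it is tagged H, it carries flag K): it has verified income.
By R14 (it is in state U): it has a credit score above the threshold.
By R18 (it has attribute A, it has marker G, it is approved): it has attribute Z.
By R20 (it has a credit score above the threshold): it is in state N.
By R10 (it has attribute Z): it is escalated.
By R13 (it carries flag Q, it is in state N): it is declined.
By R27 (it is escalated): it qualifies for the prime rate.
By R26 (it qualifies for the prime rate, it is declined): it has a DTI below 40%.
By R7 (it has a DTI below 40%, it has verified income): it satisfies condition D.
By R22 (it satisfies condition D): it is for a primary residence.
By R24 (it is for a primary residence): it is in state X.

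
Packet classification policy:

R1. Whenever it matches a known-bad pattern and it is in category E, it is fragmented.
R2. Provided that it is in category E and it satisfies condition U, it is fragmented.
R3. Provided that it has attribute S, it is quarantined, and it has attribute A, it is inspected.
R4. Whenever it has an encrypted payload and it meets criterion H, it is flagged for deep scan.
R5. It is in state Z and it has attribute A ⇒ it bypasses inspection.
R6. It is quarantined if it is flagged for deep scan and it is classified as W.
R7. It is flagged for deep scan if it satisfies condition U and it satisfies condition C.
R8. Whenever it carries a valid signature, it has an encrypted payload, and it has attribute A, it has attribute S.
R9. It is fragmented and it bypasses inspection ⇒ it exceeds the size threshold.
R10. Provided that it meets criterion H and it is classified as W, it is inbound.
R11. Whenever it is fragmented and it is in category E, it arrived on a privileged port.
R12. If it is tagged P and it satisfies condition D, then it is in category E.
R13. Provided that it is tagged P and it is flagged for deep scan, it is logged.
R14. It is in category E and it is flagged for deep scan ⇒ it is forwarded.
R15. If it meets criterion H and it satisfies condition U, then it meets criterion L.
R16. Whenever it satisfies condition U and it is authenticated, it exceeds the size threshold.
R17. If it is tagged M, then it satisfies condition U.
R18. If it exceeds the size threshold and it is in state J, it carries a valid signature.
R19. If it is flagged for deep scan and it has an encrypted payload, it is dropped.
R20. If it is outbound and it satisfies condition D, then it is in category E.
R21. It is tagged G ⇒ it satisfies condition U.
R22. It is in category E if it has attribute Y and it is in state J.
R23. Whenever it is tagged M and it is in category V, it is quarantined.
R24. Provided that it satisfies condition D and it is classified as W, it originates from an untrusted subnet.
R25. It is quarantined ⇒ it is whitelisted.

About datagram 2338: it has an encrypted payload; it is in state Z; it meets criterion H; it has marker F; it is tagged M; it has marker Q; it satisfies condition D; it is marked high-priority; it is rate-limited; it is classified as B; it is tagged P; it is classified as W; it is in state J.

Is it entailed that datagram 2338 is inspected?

No

Forward chaining from the given facts derives: is flagged for deep scan, is quarantined, is inbound, is in category E, is logged, is forwarded, satisfies condition U, is dropped, originates from an untrusted subnet, is whitelisted, is fragmented, arrived on a privileged port, meets criterion L.
The only rule concluding "it is inspected" is R3, which needs "it has attribute S"; that is never established.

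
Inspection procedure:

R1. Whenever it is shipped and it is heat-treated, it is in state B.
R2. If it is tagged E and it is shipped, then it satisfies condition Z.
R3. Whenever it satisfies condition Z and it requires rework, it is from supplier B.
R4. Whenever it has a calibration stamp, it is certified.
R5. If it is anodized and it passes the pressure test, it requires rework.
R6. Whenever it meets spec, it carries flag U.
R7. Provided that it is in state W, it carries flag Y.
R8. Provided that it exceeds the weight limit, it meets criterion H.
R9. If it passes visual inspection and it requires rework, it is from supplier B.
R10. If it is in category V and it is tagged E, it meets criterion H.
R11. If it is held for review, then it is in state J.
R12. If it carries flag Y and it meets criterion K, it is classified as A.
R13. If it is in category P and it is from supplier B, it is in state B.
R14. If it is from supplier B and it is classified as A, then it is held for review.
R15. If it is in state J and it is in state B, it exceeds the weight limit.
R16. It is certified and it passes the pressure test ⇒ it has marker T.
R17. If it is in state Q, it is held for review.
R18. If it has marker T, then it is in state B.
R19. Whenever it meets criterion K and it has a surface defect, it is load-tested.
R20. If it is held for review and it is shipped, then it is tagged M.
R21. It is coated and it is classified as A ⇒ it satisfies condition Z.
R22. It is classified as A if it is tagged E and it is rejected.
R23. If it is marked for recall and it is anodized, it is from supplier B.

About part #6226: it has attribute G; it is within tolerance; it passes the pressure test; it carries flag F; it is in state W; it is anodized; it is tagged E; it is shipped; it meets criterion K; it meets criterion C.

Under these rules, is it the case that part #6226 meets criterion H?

Forward chaining from the given facts derives: satisfies condition Z, requires rework, carries flag Y, is classified as A, is from supplier B, is held for review, is tagged M, is in state J.
Rules concluding "it meets criterion H": R8 needs "it exceeds the weight limit"; R10 needs "it is in category V" — none of these are established.

No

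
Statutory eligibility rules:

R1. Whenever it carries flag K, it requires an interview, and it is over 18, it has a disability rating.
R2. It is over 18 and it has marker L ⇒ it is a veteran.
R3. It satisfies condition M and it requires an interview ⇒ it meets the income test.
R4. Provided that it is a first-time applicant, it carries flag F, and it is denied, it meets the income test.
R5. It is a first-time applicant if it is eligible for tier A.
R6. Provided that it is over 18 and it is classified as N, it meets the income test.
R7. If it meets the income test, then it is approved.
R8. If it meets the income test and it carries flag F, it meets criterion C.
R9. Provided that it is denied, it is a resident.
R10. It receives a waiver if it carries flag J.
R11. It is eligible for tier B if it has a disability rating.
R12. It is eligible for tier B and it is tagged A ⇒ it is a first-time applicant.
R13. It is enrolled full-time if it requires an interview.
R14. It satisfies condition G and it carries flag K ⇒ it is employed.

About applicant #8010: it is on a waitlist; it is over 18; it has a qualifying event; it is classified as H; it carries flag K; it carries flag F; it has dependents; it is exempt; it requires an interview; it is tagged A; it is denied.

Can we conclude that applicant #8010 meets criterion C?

Yes

By R1 (it carries flag K, it requires an interview, it is over 18): it has a disability rating.
By R11 (it has a disability rating): it is eligible for tier B.
By R12 (it is eligible for tier B, it is tagged A): it is a first-time applicant.
By R4 (it is a first-time applicant, it carries flag F, it is denied): it meets the income test.
By R8 (it meets the income test, it carries flag F): it meets criterion C.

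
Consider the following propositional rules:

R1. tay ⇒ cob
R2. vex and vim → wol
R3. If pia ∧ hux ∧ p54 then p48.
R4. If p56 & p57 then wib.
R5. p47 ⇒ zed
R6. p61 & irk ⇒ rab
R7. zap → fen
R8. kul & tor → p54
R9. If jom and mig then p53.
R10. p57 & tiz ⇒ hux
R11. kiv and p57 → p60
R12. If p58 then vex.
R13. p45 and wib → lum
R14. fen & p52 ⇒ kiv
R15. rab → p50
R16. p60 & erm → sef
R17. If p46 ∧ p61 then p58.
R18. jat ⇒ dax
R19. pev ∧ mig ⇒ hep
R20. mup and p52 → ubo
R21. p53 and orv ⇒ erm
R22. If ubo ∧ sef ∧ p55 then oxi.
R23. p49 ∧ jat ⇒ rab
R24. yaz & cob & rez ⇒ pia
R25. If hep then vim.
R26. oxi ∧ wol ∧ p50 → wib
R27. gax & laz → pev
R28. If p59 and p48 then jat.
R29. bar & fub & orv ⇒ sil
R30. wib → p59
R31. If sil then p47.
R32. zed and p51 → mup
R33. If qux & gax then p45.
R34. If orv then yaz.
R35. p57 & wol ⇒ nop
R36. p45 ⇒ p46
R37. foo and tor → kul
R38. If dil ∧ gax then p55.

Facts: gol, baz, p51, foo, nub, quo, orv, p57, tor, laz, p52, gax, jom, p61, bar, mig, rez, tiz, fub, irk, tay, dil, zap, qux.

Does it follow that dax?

Yes

cob  (by R1: tay)
rab  (by R6: p61, irk)
fen  (by R7: zap)
p53  (by R9: jom, mig)
hux  (by R10: p57, tiz)
kiv  (by R14: fen, p52)
p50  (by R15: rab)
erm  (by R21: p53, orv)
pev  (by R27: gax, laz)
sil  (by R29: bar, fub, orv)
p47  (by R31: sil)
p45  (by R33: qux, gax)
yaz  (by R34: orv)
p46  (by R36: p45)
kul  (by R37: foo, tor)
p55  (by R38: dil, gax)
zed  (by R5: p47)
p54  (by R8: kul, tor)
p60  (by R11: kiv, p57)
sef  (by R16: p60, erm)
p58  (by R17: p46, p61)
hep  (by R19: pev, mig)
pia  (by R24: yaz, cob, rez)
vim  (by R25: hep)
mup  (by R32: zed, p51)
p48  (by R3: pia, hux, p54)
vex  (by R12: p58)
ubo  (by R20: mup, p52)
oxi  (by R22: ubo, sef, p55)
wol  (by R2: vex, vim)
wib  (by R26: oxi, wol, p50)
p59  (by R30: wib)
jat  (by R28: p59, p48)
dax  (by R18: jat)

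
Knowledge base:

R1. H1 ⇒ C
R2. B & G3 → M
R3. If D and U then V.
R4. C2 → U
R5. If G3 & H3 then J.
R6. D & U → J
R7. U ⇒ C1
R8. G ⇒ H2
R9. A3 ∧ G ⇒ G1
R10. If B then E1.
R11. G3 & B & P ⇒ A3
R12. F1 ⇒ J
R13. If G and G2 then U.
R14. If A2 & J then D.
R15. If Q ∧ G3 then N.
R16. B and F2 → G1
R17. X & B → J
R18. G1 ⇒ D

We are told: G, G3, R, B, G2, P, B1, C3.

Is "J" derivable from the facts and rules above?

A3  (by R11: G3, B, P)
U  (by R13: G, G2)
G1  (by R9: A3, G)
D  (by R18: G1)
J  (by R6: D, U)

Yes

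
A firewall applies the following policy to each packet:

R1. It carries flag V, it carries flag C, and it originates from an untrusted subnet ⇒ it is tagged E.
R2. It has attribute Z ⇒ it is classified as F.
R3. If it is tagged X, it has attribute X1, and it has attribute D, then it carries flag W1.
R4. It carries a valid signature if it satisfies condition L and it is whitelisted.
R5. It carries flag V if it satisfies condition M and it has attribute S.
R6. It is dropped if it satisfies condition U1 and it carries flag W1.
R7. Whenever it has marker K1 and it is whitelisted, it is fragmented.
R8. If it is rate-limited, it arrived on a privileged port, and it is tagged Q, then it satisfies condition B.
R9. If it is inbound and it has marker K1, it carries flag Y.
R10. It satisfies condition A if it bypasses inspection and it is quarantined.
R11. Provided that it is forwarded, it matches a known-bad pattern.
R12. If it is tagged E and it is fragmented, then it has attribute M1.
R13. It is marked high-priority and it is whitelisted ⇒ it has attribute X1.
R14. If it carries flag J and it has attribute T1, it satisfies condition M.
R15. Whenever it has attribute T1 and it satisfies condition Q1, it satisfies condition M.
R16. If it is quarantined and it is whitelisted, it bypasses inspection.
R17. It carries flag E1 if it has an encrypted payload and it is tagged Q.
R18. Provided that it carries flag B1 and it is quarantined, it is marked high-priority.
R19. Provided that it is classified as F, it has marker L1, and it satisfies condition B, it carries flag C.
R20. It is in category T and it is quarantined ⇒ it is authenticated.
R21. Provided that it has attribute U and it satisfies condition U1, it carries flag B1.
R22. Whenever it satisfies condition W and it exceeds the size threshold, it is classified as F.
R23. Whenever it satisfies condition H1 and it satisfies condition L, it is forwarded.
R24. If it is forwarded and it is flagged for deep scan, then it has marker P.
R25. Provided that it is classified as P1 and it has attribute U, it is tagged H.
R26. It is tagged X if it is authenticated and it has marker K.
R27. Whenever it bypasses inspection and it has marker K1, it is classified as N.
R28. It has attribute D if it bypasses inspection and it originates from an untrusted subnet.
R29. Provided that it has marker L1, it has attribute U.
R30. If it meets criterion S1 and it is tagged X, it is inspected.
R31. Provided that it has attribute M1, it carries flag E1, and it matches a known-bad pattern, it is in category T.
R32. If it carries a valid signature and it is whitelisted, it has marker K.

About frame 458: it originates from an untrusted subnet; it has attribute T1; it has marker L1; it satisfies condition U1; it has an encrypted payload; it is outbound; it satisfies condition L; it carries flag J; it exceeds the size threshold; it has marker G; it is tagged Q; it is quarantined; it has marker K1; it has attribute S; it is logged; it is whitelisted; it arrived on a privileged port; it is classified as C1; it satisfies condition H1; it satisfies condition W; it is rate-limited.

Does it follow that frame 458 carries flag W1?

Yes

By R4 (it satisfies condition L, it is whitelisted): it carries a valid signature.
By R7 (it has marker K1, it is whitelisted): it is fragmented.
By R8 (it is rate-limited, it arrived on a privileged port, it is tagged Q): it satisfies condition B.
By R14 (it carries flag J, it has attribute T1): it satisfies condition M.
By R16 (it is quarantined, it is whitelisted): it bypasses inspection.
By R17 (it has an encrypted payload, it is tagged Q): it carries flag E1.
By R22 (it satisfies condition W, it exceeds the size threshold): it is classified as F.
By R23 (it satisfies condition H1, it satisfies condition L): it is forwarded.
By R28 (it bypasses inspection, it originates from an untrusted subnet): it has attribute D.
By R29 (it has marker L1): it has attribute U.
By R32 (it carries a valid signature, it is whitelisted): it has marker K.
By R5 (it satisfies condition M, it has attribute S): it carries flag V.
By R11 (it is forwarded): it matches a known-bad pattern.
By R19 (it is classified as F, it has marker L1, it satisfies condition B): it carries flag C.
By R21 (it has attribute U, it satisfies condition U1): it carries flag B1.
By R1 (it carries flag V, it carries flag C, it originates from an untrusted subnet): it is tagged E.
By R12 (it is tagged E, it is fragmented): it has attribute M1.
By R18 (it carries flag B1, it is quarantined): it is marked high-priority.
By R31 (it has attribute M1, it carries flag E1, it matches a known-bad pattern): it is in category T.
By R13 (it is marked high-priority, it is whitelisted): it has attribute X1.
By R20 (it is in category T, it is quarantined): it is authenticated.
By R26 (it is authenticated, it has marker K): it is tagged X.
By R3 (it is tagged X, it has attribute X1, it has attribute D): it carries flag W1.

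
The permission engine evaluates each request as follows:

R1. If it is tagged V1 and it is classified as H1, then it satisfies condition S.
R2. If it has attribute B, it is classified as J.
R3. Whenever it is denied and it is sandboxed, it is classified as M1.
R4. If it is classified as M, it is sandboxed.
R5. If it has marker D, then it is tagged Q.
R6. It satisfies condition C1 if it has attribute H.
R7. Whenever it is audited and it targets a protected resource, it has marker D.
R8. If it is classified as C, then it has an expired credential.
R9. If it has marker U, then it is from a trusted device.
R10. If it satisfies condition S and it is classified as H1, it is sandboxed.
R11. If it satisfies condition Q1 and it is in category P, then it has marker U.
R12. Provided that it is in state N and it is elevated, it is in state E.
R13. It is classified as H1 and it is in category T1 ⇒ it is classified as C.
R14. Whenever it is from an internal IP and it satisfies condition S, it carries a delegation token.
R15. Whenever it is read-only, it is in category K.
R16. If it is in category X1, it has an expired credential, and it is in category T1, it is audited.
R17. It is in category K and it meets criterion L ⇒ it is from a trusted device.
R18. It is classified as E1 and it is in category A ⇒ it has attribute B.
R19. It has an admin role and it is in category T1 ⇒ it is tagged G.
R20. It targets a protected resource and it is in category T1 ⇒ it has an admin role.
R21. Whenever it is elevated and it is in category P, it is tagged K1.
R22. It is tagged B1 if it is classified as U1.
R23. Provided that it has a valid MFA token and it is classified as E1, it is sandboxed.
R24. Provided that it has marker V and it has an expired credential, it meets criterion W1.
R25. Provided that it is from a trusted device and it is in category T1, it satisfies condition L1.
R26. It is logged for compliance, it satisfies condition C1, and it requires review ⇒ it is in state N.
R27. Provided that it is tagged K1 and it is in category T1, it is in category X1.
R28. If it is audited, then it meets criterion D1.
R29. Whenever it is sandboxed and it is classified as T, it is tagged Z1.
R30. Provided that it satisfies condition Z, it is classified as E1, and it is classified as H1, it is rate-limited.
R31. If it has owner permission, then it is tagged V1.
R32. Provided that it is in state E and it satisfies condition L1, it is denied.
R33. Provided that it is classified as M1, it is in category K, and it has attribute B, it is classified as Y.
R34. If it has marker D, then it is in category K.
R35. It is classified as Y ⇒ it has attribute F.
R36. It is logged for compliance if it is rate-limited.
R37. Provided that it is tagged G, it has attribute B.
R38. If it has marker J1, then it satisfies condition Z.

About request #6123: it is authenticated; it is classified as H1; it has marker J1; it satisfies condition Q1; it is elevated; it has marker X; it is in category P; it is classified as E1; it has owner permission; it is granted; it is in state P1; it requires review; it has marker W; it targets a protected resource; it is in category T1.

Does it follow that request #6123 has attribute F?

No

Forward chaining from the given facts derives: has marker U, is classified as C, has an admin role, is tagged K1, is in category X1, is tagged V1, satisfies condition Z, satisfies condition S, has an expired credential, is from a trusted device, is sandboxed, is audited, is tagged G, satisfies condition L1, meets criterion D1, is rate-limited, is logged for compliance, has attribute B, is classified as J, has marker D, is in category K, is tagged Q.
The only rule concluding "it has attribute F" is R35, which needs "it is classified as Y"; that is never established.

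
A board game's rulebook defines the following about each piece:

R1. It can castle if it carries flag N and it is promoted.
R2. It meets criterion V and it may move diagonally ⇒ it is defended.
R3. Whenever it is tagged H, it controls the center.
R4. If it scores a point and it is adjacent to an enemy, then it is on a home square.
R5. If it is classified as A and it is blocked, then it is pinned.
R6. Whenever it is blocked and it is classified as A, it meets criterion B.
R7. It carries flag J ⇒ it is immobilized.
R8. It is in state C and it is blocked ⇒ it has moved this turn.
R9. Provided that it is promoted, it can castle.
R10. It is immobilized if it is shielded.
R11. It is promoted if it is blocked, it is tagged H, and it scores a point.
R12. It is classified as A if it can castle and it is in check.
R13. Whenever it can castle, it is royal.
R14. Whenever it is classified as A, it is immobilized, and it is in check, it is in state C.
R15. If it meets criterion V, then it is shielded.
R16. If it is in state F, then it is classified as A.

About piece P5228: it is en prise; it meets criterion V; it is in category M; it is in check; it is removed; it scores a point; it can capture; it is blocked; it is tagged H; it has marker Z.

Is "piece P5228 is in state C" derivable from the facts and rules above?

By R11 (it is blocked, it is tagged H, it scores a point): it is promoted.
By R15 (it meets criterion V): it is shielded.
By R9 (it is promoted): it can castle.
By R10 (it is shielded): it is immobilized.
By R12 (it can castle, it is in check): it is classified as A.
By R14 (it is classified as A, it is immobilized, it is in check): it is in state C.

Yes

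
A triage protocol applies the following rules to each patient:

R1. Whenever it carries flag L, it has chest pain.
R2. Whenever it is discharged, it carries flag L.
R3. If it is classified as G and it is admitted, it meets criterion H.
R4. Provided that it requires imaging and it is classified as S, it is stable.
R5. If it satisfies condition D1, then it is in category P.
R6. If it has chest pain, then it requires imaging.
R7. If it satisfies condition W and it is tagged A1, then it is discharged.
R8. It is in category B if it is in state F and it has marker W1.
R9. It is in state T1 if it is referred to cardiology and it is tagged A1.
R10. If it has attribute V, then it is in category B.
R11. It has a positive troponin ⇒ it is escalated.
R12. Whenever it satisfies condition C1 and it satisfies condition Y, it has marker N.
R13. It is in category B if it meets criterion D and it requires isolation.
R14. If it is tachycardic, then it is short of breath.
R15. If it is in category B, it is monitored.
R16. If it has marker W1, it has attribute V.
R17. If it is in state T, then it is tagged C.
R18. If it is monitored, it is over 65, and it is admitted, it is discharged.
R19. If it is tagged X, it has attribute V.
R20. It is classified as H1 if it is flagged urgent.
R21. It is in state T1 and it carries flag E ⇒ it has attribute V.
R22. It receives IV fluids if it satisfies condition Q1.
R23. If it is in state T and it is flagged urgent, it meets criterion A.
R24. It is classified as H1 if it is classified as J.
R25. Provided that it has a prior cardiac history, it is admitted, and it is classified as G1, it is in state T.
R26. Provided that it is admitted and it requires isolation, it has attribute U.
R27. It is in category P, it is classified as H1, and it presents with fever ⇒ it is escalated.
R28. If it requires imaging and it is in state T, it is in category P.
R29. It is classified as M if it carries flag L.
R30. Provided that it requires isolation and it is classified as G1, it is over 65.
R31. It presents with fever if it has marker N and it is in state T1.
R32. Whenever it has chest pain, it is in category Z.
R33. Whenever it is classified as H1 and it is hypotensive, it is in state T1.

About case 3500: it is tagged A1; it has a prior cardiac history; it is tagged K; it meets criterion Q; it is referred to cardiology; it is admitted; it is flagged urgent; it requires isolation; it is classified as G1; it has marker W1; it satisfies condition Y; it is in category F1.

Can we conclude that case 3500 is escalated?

No

Forward chaining from the given facts derives: is in state T1, has attribute V, is classified as H1, is in state T, has attribute U, is over 65, is in category B, is monitored, is tagged C, is discharged, meets criterion A, carries flag L, is classified as M, has chest pain, requires imaging, is in category P, is in category Z.
Rules concluding "it is escalated": R11 needs "it has a positive troponin"; R27 needs "it presents with fever" — none of these are established.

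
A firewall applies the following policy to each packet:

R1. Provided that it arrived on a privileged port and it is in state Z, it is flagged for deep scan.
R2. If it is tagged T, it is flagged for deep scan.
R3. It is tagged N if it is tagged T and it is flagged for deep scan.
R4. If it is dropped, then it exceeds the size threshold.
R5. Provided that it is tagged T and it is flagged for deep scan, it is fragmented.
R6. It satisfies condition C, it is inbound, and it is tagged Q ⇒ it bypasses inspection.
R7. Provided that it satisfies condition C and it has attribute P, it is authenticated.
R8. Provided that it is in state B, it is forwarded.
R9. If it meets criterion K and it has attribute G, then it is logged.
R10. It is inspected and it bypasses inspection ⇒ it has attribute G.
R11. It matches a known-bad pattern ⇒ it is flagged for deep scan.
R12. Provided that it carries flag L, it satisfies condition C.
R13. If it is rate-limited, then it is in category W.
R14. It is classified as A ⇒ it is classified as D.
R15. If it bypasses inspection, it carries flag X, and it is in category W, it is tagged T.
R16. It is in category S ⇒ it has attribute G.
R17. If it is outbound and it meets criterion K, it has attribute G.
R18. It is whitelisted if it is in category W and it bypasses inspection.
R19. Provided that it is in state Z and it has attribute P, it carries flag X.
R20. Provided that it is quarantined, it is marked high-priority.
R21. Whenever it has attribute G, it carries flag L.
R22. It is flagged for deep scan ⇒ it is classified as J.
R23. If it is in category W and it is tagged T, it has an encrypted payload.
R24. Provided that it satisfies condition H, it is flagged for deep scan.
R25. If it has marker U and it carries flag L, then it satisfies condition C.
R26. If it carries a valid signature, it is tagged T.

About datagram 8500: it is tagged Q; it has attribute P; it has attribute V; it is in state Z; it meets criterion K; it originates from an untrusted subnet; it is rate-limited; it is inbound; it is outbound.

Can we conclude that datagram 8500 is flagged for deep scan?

By R13 (it is rate-limited): it is in category W.
By R17 (it is outbound, it meets criterion K): it has attribute G.
By R19 (it is in state Z, it has attribute P): it carries flag X.
By R21 (it has attribute G): it carries flag L.
By R12 (it carries flag L): it satisfies condition C.
By R6 (it satisfies condition C, it is inbound, it is tagged Q): it bypasses inspection.
By R15 (it bypasses inspection, it carries flag X, it is in category W): it is tagged T.
By R2 (it is tagged T): it is flagged for deep scan.

Yes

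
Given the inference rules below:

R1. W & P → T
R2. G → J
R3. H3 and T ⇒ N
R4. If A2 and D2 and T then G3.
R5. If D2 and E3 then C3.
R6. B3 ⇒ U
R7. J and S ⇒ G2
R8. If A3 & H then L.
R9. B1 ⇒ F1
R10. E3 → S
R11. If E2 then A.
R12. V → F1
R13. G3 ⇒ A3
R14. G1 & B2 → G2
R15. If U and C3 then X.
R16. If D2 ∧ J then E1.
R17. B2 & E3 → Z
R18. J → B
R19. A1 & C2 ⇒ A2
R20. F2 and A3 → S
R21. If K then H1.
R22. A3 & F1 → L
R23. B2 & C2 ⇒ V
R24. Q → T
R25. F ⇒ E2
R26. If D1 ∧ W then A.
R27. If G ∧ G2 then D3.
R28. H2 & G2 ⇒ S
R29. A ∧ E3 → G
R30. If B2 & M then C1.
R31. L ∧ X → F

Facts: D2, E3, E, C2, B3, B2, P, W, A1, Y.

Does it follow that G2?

T  (by R1: W, P)
C3  (by R5: D2, E3)
U  (by R6: B3)
S  (by R10: E3)
X  (by R15: U, C3)
A2  (by R19: A1, C2)
V  (by R23: B2, C2)
G3  (by R4: A2, D2, T)
F1  (by R12: V)
A3  (by R13: G3)
L  (by R22: A3, F1)
F  (by R31: L, X)
E2  (by R25: F)
A  (by R11: E2)
G  (by R29: A, E3)
J  (by R2: G)
G2  (by R7: J, S)

Yes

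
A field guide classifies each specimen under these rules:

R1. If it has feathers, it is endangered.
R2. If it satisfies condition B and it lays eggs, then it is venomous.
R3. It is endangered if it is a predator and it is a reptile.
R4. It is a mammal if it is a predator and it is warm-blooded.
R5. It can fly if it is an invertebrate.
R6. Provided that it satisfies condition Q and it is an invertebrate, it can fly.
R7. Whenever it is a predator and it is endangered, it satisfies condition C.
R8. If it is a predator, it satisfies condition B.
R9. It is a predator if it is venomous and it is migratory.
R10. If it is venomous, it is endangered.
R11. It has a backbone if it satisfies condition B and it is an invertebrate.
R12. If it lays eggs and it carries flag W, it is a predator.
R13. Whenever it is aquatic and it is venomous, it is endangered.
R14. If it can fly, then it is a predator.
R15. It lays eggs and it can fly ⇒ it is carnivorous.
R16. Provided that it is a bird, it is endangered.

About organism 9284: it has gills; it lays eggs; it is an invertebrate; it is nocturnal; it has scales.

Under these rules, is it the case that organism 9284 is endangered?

By R5 (it is an invertebrate): it can fly.
By R14 (it can fly): it is a predator.
By R8 (it is a predator): it satisfies condition B.
By R2 (it satisfies condition B, it lays eggs): it is venomous.
By R10 (it is venomous): it is endangered.

Yes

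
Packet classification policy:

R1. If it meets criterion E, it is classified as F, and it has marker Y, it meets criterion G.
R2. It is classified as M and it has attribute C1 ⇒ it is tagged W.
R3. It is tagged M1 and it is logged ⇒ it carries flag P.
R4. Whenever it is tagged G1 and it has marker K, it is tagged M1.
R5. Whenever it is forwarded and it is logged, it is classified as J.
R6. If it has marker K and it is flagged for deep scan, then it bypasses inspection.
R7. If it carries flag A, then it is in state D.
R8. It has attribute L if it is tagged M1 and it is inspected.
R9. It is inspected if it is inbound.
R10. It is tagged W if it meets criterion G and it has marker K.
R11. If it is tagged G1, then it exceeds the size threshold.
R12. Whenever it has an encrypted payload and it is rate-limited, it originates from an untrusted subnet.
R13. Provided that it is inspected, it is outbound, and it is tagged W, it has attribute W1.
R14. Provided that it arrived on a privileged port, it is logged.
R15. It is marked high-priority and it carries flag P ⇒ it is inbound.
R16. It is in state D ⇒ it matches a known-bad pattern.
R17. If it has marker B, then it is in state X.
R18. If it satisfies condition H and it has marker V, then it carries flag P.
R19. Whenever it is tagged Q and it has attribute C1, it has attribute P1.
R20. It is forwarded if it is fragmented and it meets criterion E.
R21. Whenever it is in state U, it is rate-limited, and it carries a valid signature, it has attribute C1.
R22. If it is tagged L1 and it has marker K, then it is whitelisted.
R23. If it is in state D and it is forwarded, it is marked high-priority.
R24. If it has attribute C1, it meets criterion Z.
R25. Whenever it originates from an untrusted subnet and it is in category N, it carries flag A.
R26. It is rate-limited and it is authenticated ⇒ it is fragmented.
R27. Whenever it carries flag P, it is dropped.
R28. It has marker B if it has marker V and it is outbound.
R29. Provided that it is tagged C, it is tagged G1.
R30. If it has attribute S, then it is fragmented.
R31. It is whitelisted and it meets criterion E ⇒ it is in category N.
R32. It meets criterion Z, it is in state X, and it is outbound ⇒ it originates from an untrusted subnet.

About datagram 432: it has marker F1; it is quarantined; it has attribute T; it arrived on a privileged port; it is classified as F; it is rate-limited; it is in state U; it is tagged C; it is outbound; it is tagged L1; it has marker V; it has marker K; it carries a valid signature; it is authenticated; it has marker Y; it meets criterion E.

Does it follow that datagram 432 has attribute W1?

By R1 (it meets criterion E, it is classified as F, it has marker Y): it meets criterion G.
By R10 (it meets criterion G, it has marker K): it is tagged W.
By R14 (it arrived on a privileged port): it is logged.
By R21 (it is in state U, it is rate-limited, it carries a valid signature): it has attribute C1.
By R22 (it is tagged L1, it has marker K): it is whitelisted.
By R24 (it has attribute C1): it meets criterion Z.
By R26 (it is rate-limited, it is authenticated): it is fragmented.
By R28 (it has marker V, it is outbound): it has marker B.
By R29 (it is tagged C): it is tagged G1.
By R31 (it is whitelisted, it meets criterion E): it is in category N.
By R4 (it is tagged G1, it has marker K): it is tagged M1.
By R17 (it has marker B): it is in state X.
By R20 (it is fragmented, it meets criterion E): it is forwarded.
By R32 (it meets criterion Z, it is in state X, it is outbound): it originates from an untrusted subnet.
By R3 (it is tagged M1, it is logged): it carries flag P.
By R25 (it originates from an untrusted subnet, it is in category N): it carries flag A.
By R7 (it carries flag A): it is in state D.
By R23 (it is in state D, it is forwarded): it is marked high-priority.
By R15 (it is marked high-priority, it carries flag P): it is inbound.
By R9 (it is inbound): it is inspected.
By R13 (it is inspected, it is outbound, it is tagged W): it has attribute W1.

Yes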